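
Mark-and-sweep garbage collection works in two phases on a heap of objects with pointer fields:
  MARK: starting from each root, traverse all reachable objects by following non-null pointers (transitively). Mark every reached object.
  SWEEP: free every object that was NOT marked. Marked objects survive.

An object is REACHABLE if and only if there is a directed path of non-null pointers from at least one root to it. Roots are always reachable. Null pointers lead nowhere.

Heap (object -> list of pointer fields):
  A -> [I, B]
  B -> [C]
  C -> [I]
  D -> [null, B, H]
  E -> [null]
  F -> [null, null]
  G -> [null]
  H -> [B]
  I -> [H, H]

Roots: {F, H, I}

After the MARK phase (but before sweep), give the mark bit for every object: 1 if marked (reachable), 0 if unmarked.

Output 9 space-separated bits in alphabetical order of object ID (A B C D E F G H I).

Answer: 0 1 1 0 0 1 0 1 1

Derivation:
Roots: F H I
Mark F: refs=null null, marked=F
Mark H: refs=B, marked=F H
Mark I: refs=H H, marked=F H I
Mark B: refs=C, marked=B F H I
Mark C: refs=I, marked=B C F H I
Unmarked (collected): A D E G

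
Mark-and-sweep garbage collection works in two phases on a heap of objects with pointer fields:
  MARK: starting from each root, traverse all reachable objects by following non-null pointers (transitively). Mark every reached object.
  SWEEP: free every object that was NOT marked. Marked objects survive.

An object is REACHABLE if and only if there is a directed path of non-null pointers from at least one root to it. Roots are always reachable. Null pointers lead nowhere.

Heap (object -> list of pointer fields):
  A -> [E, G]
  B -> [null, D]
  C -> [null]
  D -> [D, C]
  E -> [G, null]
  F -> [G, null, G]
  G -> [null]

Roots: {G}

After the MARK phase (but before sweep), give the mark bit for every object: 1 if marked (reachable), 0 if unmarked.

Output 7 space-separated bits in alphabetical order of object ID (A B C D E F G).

Roots: G
Mark G: refs=null, marked=G
Unmarked (collected): A B C D E F

Answer: 0 0 0 0 0 0 1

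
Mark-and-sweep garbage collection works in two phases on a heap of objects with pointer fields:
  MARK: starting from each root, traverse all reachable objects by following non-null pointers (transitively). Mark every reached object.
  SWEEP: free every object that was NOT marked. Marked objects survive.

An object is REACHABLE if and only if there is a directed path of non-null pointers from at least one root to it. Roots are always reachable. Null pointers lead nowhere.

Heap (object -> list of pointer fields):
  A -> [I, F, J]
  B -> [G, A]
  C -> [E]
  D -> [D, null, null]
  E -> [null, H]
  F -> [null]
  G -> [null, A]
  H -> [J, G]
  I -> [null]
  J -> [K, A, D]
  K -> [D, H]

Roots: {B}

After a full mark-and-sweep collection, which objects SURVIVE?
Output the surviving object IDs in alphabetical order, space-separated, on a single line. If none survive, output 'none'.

Answer: A B D F G H I J K

Derivation:
Roots: B
Mark B: refs=G A, marked=B
Mark G: refs=null A, marked=B G
Mark A: refs=I F J, marked=A B G
Mark I: refs=null, marked=A B G I
Mark F: refs=null, marked=A B F G I
Mark J: refs=K A D, marked=A B F G I J
Mark K: refs=D H, marked=A B F G I J K
Mark D: refs=D null null, marked=A B D F G I J K
Mark H: refs=J G, marked=A B D F G H I J K
Unmarked (collected): C E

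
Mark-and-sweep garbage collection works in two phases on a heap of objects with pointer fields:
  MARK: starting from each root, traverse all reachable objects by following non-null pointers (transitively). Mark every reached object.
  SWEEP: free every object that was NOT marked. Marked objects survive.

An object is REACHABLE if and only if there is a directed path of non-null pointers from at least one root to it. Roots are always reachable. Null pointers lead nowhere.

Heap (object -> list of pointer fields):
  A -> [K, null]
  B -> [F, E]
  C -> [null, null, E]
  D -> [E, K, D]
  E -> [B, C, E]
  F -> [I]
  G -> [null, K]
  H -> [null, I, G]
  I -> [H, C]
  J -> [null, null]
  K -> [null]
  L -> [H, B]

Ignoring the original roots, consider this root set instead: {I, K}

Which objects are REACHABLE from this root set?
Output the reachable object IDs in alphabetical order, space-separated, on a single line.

Answer: B C E F G H I K

Derivation:
Roots: I K
Mark I: refs=H C, marked=I
Mark K: refs=null, marked=I K
Mark H: refs=null I G, marked=H I K
Mark C: refs=null null E, marked=C H I K
Mark G: refs=null K, marked=C G H I K
Mark E: refs=B C E, marked=C E G H I K
Mark B: refs=F E, marked=B C E G H I K
Mark F: refs=I, marked=B C E F G H I K
Unmarked (collected): A D J L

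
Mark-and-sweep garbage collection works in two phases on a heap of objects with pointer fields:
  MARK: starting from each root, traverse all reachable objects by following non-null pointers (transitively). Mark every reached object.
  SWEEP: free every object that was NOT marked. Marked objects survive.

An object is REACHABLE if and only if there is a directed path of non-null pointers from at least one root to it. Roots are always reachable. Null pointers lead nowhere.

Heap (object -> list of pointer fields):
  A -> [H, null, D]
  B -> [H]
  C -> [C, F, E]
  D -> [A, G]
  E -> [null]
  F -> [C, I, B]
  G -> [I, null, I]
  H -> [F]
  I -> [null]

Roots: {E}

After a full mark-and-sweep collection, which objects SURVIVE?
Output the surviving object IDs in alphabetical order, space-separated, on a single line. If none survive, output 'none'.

Roots: E
Mark E: refs=null, marked=E
Unmarked (collected): A B C D F G H I

Answer: E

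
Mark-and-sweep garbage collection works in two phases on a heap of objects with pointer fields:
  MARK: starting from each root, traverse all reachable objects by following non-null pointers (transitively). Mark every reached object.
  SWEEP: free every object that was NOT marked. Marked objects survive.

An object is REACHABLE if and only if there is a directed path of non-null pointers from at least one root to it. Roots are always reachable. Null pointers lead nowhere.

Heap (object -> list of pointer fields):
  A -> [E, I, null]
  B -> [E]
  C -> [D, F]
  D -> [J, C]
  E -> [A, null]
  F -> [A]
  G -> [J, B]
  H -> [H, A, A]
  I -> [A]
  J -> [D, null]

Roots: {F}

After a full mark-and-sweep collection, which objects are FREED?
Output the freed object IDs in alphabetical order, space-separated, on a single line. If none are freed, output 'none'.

Roots: F
Mark F: refs=A, marked=F
Mark A: refs=E I null, marked=A F
Mark E: refs=A null, marked=A E F
Mark I: refs=A, marked=A E F I
Unmarked (collected): B C D G H J

Answer: B C D G H J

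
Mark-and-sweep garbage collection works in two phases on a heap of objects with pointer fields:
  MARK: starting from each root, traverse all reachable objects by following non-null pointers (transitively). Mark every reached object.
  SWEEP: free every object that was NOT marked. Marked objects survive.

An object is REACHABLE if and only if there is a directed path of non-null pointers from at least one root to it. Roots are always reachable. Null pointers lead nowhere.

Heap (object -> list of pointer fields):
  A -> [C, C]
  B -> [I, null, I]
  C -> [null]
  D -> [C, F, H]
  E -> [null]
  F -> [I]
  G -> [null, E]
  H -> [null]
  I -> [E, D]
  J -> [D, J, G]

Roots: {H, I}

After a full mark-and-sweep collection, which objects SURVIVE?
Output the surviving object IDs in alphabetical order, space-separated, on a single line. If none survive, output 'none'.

Answer: C D E F H I

Derivation:
Roots: H I
Mark H: refs=null, marked=H
Mark I: refs=E D, marked=H I
Mark E: refs=null, marked=E H I
Mark D: refs=C F H, marked=D E H I
Mark C: refs=null, marked=C D E H I
Mark F: refs=I, marked=C D E F H I
Unmarked (collected): A B G J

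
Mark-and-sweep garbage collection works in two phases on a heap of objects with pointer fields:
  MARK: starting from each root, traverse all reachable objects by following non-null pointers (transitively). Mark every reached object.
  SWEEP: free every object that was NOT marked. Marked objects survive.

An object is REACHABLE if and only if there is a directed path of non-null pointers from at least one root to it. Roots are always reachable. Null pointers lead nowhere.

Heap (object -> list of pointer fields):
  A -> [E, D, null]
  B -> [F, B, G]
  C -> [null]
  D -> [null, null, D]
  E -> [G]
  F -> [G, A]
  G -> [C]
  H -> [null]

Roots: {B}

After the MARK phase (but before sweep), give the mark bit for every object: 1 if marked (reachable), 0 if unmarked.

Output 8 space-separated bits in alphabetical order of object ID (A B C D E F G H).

Answer: 1 1 1 1 1 1 1 0

Derivation:
Roots: B
Mark B: refs=F B G, marked=B
Mark F: refs=G A, marked=B F
Mark G: refs=C, marked=B F G
Mark A: refs=E D null, marked=A B F G
Mark C: refs=null, marked=A B C F G
Mark E: refs=G, marked=A B C E F G
Mark D: refs=null null D, marked=A B C D E F G
Unmarked (collected): H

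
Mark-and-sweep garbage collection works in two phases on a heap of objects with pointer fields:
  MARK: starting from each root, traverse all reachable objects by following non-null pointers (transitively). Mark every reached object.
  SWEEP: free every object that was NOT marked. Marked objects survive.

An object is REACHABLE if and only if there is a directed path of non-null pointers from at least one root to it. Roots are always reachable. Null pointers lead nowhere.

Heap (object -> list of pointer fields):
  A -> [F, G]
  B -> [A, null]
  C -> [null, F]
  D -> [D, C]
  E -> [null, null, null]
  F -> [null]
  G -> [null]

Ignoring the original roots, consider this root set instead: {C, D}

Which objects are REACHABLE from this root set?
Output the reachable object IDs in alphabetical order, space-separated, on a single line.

Answer: C D F

Derivation:
Roots: C D
Mark C: refs=null F, marked=C
Mark D: refs=D C, marked=C D
Mark F: refs=null, marked=C D F
Unmarked (collected): A B E G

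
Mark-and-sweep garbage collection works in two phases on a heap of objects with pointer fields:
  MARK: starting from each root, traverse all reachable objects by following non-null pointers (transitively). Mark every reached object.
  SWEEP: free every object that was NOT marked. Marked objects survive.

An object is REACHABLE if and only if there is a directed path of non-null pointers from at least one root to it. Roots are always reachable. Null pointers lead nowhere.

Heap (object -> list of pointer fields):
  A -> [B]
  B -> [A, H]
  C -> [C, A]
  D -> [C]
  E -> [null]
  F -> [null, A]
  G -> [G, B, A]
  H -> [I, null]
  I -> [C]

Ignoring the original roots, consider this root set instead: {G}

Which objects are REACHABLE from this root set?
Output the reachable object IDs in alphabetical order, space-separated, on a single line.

Roots: G
Mark G: refs=G B A, marked=G
Mark B: refs=A H, marked=B G
Mark A: refs=B, marked=A B G
Mark H: refs=I null, marked=A B G H
Mark I: refs=C, marked=A B G H I
Mark C: refs=C A, marked=A B C G H I
Unmarked (collected): D E F

Answer: A B C G H I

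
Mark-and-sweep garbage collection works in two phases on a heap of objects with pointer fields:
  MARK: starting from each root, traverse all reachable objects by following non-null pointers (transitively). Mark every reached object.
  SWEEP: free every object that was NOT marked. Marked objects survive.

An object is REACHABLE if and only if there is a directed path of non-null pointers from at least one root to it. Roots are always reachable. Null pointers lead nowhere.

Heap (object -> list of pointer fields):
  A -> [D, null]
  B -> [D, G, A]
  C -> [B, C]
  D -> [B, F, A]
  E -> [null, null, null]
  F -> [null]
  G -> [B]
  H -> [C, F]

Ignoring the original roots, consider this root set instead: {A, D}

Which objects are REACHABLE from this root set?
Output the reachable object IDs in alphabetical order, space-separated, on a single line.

Roots: A D
Mark A: refs=D null, marked=A
Mark D: refs=B F A, marked=A D
Mark B: refs=D G A, marked=A B D
Mark F: refs=null, marked=A B D F
Mark G: refs=B, marked=A B D F G
Unmarked (collected): C E H

Answer: A B D F G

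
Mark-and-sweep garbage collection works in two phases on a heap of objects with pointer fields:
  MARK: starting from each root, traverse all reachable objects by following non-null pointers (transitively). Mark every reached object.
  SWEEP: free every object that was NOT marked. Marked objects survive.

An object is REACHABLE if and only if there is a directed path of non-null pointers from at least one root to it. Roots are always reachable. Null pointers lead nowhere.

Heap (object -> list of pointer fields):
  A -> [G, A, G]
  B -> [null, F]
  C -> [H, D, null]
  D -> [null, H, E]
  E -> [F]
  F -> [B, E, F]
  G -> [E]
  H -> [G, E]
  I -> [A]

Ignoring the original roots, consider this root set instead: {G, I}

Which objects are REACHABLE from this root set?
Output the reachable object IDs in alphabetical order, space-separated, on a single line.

Roots: G I
Mark G: refs=E, marked=G
Mark I: refs=A, marked=G I
Mark E: refs=F, marked=E G I
Mark A: refs=G A G, marked=A E G I
Mark F: refs=B E F, marked=A E F G I
Mark B: refs=null F, marked=A B E F G I
Unmarked (collected): C D H

Answer: A B E F G I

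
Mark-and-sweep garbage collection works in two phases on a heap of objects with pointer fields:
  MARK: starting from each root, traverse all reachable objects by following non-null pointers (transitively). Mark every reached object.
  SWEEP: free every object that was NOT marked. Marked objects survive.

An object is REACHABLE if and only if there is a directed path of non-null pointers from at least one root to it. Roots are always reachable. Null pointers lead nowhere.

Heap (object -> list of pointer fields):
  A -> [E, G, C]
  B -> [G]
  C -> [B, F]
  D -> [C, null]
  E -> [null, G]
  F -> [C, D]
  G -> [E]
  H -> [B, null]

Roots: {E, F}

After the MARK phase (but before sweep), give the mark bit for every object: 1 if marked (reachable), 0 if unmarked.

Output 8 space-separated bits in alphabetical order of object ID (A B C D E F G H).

Answer: 0 1 1 1 1 1 1 0

Derivation:
Roots: E F
Mark E: refs=null G, marked=E
Mark F: refs=C D, marked=E F
Mark G: refs=E, marked=E F G
Mark C: refs=B F, marked=C E F G
Mark D: refs=C null, marked=C D E F G
Mark B: refs=G, marked=B C D E F G
Unmarked (collected): A H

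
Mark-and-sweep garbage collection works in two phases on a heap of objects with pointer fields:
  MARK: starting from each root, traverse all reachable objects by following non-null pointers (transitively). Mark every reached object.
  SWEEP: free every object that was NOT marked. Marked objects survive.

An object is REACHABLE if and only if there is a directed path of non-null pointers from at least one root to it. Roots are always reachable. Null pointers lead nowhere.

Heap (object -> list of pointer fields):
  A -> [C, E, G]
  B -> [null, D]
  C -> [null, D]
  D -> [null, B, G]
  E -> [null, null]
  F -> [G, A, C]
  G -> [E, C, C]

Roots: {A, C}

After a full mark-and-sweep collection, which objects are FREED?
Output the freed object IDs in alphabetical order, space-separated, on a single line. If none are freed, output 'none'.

Roots: A C
Mark A: refs=C E G, marked=A
Mark C: refs=null D, marked=A C
Mark E: refs=null null, marked=A C E
Mark G: refs=E C C, marked=A C E G
Mark D: refs=null B G, marked=A C D E G
Mark B: refs=null D, marked=A B C D E G
Unmarked (collected): F

Answer: F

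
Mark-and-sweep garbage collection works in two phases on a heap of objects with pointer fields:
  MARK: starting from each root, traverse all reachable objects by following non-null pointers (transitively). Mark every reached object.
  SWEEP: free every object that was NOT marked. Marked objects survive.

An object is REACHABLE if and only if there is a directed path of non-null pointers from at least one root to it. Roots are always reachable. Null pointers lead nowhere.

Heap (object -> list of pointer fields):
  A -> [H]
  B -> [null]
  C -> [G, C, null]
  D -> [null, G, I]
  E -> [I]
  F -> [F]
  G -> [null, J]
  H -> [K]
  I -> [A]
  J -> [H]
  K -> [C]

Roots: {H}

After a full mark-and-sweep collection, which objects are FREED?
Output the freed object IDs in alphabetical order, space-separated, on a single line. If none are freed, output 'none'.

Roots: H
Mark H: refs=K, marked=H
Mark K: refs=C, marked=H K
Mark C: refs=G C null, marked=C H K
Mark G: refs=null J, marked=C G H K
Mark J: refs=H, marked=C G H J K
Unmarked (collected): A B D E F I

Answer: A B D E F I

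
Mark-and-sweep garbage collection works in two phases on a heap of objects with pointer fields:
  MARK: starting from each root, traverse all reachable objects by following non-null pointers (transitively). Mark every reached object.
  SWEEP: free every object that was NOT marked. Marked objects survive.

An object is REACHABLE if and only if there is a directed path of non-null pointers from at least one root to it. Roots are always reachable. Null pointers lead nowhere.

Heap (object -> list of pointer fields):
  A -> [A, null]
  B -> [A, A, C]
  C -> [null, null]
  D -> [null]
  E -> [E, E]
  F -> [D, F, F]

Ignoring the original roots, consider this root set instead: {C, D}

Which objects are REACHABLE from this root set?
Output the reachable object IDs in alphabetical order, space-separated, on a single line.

Answer: C D

Derivation:
Roots: C D
Mark C: refs=null null, marked=C
Mark D: refs=null, marked=C D
Unmarked (collected): A B E F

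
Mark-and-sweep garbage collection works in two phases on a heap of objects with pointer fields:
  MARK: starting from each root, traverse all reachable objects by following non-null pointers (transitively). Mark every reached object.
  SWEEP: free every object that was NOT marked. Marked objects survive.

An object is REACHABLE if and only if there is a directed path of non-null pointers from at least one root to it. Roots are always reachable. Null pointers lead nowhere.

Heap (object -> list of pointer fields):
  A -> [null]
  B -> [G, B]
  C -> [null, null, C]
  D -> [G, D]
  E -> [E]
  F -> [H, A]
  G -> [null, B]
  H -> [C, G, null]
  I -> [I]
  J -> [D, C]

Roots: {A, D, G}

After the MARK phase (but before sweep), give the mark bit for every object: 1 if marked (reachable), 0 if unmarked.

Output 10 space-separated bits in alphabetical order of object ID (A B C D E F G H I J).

Answer: 1 1 0 1 0 0 1 0 0 0

Derivation:
Roots: A D G
Mark A: refs=null, marked=A
Mark D: refs=G D, marked=A D
Mark G: refs=null B, marked=A D G
Mark B: refs=G B, marked=A B D G
Unmarked (collected): C E F H I J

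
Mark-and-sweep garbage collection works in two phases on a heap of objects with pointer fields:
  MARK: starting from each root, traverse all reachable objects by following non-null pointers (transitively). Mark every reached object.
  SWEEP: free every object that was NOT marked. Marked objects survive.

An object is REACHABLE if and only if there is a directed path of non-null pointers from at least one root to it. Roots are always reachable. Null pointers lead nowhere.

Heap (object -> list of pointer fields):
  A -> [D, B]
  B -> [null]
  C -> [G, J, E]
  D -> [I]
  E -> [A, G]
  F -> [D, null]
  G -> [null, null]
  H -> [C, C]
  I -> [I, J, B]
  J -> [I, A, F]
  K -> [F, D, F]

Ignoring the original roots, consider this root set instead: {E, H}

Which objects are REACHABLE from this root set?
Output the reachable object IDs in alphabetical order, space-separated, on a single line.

Roots: E H
Mark E: refs=A G, marked=E
Mark H: refs=C C, marked=E H
Mark A: refs=D B, marked=A E H
Mark G: refs=null null, marked=A E G H
Mark C: refs=G J E, marked=A C E G H
Mark D: refs=I, marked=A C D E G H
Mark B: refs=null, marked=A B C D E G H
Mark J: refs=I A F, marked=A B C D E G H J
Mark I: refs=I J B, marked=A B C D E G H I J
Mark F: refs=D null, marked=A B C D E F G H I J
Unmarked (collected): K

Answer: A B C D E F G H I J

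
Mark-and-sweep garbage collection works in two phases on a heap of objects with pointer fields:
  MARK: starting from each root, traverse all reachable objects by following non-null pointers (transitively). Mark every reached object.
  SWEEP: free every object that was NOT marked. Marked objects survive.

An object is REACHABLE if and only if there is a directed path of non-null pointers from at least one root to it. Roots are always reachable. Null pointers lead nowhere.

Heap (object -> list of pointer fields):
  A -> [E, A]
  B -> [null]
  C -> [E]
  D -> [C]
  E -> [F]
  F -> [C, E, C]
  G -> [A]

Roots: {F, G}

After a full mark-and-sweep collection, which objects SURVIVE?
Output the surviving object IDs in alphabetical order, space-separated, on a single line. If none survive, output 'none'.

Roots: F G
Mark F: refs=C E C, marked=F
Mark G: refs=A, marked=F G
Mark C: refs=E, marked=C F G
Mark E: refs=F, marked=C E F G
Mark A: refs=E A, marked=A C E F G
Unmarked (collected): B D

Answer: A C E F G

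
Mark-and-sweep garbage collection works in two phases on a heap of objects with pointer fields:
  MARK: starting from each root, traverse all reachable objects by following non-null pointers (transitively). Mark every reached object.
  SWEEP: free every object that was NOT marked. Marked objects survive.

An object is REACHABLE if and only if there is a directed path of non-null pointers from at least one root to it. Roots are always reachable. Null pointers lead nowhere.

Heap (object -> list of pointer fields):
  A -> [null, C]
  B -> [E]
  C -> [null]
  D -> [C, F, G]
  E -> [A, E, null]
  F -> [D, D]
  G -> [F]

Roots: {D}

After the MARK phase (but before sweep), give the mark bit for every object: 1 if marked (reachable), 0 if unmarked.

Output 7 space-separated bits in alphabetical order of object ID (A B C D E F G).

Roots: D
Mark D: refs=C F G, marked=D
Mark C: refs=null, marked=C D
Mark F: refs=D D, marked=C D F
Mark G: refs=F, marked=C D F G
Unmarked (collected): A B E

Answer: 0 0 1 1 0 1 1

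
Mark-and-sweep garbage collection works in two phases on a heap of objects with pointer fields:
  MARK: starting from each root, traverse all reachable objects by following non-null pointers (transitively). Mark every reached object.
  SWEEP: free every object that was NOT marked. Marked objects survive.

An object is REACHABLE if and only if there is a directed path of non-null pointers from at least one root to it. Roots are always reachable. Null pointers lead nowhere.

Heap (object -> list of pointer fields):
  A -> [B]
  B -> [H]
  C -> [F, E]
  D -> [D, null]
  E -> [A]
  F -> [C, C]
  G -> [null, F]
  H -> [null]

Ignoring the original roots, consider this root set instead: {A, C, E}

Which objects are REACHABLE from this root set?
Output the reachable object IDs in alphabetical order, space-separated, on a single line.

Roots: A C E
Mark A: refs=B, marked=A
Mark C: refs=F E, marked=A C
Mark E: refs=A, marked=A C E
Mark B: refs=H, marked=A B C E
Mark F: refs=C C, marked=A B C E F
Mark H: refs=null, marked=A B C E F H
Unmarked (collected): D G

Answer: A B C E F H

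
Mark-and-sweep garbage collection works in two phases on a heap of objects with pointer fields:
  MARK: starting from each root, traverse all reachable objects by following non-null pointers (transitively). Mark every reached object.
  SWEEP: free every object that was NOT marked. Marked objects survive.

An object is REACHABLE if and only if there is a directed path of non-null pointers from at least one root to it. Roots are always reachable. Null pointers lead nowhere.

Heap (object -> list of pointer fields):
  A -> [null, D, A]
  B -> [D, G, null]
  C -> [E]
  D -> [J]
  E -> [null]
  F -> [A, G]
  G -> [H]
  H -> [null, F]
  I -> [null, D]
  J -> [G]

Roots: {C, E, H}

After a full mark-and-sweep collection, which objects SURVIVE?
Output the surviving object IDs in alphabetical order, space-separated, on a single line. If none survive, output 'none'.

Answer: A C D E F G H J

Derivation:
Roots: C E H
Mark C: refs=E, marked=C
Mark E: refs=null, marked=C E
Mark H: refs=null F, marked=C E H
Mark F: refs=A G, marked=C E F H
Mark A: refs=null D A, marked=A C E F H
Mark G: refs=H, marked=A C E F G H
Mark D: refs=J, marked=A C D E F G H
Mark J: refs=G, marked=A C D E F G H J
Unmarked (collected): B I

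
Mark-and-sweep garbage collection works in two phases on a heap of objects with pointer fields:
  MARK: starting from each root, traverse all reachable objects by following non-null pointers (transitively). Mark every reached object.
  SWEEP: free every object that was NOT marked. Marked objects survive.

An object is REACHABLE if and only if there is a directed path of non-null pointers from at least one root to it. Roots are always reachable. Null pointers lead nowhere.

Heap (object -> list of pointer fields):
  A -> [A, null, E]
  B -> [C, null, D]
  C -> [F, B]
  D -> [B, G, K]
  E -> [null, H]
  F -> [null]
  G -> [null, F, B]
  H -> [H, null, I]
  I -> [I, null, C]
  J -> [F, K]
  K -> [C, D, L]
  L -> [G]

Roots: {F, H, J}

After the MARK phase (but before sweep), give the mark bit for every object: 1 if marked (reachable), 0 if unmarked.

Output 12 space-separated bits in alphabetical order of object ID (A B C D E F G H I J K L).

Answer: 0 1 1 1 0 1 1 1 1 1 1 1

Derivation:
Roots: F H J
Mark F: refs=null, marked=F
Mark H: refs=H null I, marked=F H
Mark J: refs=F K, marked=F H J
Mark I: refs=I null C, marked=F H I J
Mark K: refs=C D L, marked=F H I J K
Mark C: refs=F B, marked=C F H I J K
Mark D: refs=B G K, marked=C D F H I J K
Mark L: refs=G, marked=C D F H I J K L
Mark B: refs=C null D, marked=B C D F H I J K L
Mark G: refs=null F B, marked=B C D F G H I J K L
Unmarked (collected): A E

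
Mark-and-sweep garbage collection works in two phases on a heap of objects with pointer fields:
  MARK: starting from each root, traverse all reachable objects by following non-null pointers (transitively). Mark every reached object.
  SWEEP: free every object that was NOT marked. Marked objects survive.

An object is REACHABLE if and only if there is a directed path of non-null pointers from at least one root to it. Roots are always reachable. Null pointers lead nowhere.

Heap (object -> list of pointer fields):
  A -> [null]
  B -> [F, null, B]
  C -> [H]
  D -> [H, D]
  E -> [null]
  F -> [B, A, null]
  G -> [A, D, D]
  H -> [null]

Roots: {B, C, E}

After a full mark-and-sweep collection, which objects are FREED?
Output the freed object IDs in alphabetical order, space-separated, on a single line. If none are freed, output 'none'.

Roots: B C E
Mark B: refs=F null B, marked=B
Mark C: refs=H, marked=B C
Mark E: refs=null, marked=B C E
Mark F: refs=B A null, marked=B C E F
Mark H: refs=null, marked=B C E F H
Mark A: refs=null, marked=A B C E F H
Unmarked (collected): D G

Answer: D G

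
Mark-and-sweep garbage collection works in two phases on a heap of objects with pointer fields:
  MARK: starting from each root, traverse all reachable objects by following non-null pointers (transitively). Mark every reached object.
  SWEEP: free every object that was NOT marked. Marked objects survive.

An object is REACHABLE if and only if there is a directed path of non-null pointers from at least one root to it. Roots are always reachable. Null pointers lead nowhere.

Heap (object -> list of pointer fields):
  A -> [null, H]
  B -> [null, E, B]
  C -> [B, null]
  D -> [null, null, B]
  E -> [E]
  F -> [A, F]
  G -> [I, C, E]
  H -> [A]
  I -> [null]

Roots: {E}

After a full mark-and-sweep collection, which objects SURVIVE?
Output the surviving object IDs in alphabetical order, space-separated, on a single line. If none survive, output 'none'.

Roots: E
Mark E: refs=E, marked=E
Unmarked (collected): A B C D F G H I

Answer: E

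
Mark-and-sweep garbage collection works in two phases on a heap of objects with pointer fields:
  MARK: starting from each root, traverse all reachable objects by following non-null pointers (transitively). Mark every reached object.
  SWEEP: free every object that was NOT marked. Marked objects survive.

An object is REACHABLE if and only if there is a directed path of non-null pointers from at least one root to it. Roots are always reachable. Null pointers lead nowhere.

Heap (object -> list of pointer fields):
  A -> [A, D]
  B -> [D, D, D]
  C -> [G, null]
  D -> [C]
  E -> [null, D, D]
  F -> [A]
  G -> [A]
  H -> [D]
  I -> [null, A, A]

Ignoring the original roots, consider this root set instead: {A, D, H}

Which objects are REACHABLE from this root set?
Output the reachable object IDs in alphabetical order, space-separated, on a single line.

Answer: A C D G H

Derivation:
Roots: A D H
Mark A: refs=A D, marked=A
Mark D: refs=C, marked=A D
Mark H: refs=D, marked=A D H
Mark C: refs=G null, marked=A C D H
Mark G: refs=A, marked=A C D G H
Unmarked (collected): B E F I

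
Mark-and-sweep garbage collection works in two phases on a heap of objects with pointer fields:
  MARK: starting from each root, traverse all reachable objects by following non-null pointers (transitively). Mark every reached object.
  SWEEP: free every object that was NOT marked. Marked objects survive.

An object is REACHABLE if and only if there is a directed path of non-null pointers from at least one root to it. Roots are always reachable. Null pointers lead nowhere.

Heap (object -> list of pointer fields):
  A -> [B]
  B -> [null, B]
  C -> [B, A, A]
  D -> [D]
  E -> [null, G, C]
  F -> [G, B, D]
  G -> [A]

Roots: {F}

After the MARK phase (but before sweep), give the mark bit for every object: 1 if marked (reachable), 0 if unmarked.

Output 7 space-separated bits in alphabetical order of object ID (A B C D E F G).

Roots: F
Mark F: refs=G B D, marked=F
Mark G: refs=A, marked=F G
Mark B: refs=null B, marked=B F G
Mark D: refs=D, marked=B D F G
Mark A: refs=B, marked=A B D F G
Unmarked (collected): C E

Answer: 1 1 0 1 0 1 1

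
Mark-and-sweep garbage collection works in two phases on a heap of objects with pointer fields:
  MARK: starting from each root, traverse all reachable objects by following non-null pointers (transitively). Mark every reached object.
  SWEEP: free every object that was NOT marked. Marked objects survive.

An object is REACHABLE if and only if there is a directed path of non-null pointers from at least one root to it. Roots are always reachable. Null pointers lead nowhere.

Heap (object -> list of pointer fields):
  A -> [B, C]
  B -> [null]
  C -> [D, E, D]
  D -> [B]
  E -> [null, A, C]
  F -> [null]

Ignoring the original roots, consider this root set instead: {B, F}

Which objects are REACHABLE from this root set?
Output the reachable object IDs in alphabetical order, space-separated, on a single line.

Answer: B F

Derivation:
Roots: B F
Mark B: refs=null, marked=B
Mark F: refs=null, marked=B F
Unmarked (collected): A C D E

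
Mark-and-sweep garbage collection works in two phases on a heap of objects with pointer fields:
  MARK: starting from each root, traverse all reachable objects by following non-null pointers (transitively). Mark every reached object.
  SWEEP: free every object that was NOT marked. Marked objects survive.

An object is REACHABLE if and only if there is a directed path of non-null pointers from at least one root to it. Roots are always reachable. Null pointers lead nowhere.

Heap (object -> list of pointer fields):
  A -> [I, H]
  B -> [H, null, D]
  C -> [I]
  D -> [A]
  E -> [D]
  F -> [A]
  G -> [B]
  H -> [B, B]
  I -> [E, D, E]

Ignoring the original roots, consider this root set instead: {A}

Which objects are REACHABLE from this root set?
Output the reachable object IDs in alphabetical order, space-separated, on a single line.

Answer: A B D E H I

Derivation:
Roots: A
Mark A: refs=I H, marked=A
Mark I: refs=E D E, marked=A I
Mark H: refs=B B, marked=A H I
Mark E: refs=D, marked=A E H I
Mark D: refs=A, marked=A D E H I
Mark B: refs=H null D, marked=A B D E H I
Unmarked (collected): C F G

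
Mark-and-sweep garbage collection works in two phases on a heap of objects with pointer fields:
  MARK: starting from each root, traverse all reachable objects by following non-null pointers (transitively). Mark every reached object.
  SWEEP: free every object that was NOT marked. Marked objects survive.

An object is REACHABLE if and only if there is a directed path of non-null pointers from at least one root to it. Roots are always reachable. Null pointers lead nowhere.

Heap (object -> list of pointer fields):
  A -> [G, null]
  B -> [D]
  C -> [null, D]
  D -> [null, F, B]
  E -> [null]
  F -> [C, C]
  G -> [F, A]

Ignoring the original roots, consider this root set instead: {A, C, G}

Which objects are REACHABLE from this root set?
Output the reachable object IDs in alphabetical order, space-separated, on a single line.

Roots: A C G
Mark A: refs=G null, marked=A
Mark C: refs=null D, marked=A C
Mark G: refs=F A, marked=A C G
Mark D: refs=null F B, marked=A C D G
Mark F: refs=C C, marked=A C D F G
Mark B: refs=D, marked=A B C D F G
Unmarked (collected): E

Answer: A B C D F G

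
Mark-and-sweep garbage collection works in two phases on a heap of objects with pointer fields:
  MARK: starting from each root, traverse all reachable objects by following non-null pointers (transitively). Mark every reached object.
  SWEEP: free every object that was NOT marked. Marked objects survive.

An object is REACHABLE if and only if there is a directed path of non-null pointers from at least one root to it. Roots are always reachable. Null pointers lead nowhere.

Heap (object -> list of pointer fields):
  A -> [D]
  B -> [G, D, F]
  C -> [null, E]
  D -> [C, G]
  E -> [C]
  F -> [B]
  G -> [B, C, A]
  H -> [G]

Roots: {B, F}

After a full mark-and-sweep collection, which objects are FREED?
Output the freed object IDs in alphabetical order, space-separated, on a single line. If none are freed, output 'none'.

Roots: B F
Mark B: refs=G D F, marked=B
Mark F: refs=B, marked=B F
Mark G: refs=B C A, marked=B F G
Mark D: refs=C G, marked=B D F G
Mark C: refs=null E, marked=B C D F G
Mark A: refs=D, marked=A B C D F G
Mark E: refs=C, marked=A B C D E F G
Unmarked (collected): H

Answer: H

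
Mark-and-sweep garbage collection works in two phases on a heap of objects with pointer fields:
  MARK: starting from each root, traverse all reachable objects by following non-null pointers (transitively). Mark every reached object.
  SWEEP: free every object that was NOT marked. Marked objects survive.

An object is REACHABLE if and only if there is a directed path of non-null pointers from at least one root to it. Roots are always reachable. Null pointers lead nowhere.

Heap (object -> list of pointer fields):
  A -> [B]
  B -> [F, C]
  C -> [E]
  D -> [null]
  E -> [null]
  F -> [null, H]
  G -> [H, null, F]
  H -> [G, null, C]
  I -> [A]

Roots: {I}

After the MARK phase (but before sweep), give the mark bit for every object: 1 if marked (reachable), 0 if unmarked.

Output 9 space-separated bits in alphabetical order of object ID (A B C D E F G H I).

Answer: 1 1 1 0 1 1 1 1 1

Derivation:
Roots: I
Mark I: refs=A, marked=I
Mark A: refs=B, marked=A I
Mark B: refs=F C, marked=A B I
Mark F: refs=null H, marked=A B F I
Mark C: refs=E, marked=A B C F I
Mark H: refs=G null C, marked=A B C F H I
Mark E: refs=null, marked=A B C E F H I
Mark G: refs=H null F, marked=A B C E F G H I
Unmarked (collected): D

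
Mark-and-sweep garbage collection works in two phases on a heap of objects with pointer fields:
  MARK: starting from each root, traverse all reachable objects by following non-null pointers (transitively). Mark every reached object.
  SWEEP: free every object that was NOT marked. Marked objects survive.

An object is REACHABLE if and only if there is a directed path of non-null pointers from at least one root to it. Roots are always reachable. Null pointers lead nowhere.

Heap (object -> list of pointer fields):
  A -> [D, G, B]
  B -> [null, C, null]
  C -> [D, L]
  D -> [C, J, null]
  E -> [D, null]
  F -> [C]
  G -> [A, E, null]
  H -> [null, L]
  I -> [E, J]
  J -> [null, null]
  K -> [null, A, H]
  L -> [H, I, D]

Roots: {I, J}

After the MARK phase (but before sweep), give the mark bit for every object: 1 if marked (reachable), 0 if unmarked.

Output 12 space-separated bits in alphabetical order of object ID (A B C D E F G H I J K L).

Answer: 0 0 1 1 1 0 0 1 1 1 0 1

Derivation:
Roots: I J
Mark I: refs=E J, marked=I
Mark J: refs=null null, marked=I J
Mark E: refs=D null, marked=E I J
Mark D: refs=C J null, marked=D E I J
Mark C: refs=D L, marked=C D E I J
Mark L: refs=H I D, marked=C D E I J L
Mark H: refs=null L, marked=C D E H I J L
Unmarked (collected): A B F G K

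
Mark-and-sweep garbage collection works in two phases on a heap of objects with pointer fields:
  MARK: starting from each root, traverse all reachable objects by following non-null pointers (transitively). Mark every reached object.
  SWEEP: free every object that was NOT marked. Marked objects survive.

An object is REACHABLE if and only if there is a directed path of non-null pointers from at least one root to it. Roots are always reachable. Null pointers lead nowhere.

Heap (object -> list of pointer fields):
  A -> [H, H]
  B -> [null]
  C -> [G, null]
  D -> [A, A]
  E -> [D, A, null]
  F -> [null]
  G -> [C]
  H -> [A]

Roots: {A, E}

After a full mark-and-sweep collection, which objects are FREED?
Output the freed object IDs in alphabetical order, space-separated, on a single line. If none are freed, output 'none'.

Roots: A E
Mark A: refs=H H, marked=A
Mark E: refs=D A null, marked=A E
Mark H: refs=A, marked=A E H
Mark D: refs=A A, marked=A D E H
Unmarked (collected): B C F G

Answer: B C F G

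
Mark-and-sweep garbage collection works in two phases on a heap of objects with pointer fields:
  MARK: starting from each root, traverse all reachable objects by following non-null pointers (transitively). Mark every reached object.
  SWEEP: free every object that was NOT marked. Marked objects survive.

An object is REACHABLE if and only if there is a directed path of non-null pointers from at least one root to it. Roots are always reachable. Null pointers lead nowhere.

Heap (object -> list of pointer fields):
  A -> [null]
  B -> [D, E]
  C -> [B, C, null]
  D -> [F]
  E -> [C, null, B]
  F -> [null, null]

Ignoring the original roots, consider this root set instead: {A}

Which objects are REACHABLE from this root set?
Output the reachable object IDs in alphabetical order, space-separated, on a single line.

Roots: A
Mark A: refs=null, marked=A
Unmarked (collected): B C D E F

Answer: A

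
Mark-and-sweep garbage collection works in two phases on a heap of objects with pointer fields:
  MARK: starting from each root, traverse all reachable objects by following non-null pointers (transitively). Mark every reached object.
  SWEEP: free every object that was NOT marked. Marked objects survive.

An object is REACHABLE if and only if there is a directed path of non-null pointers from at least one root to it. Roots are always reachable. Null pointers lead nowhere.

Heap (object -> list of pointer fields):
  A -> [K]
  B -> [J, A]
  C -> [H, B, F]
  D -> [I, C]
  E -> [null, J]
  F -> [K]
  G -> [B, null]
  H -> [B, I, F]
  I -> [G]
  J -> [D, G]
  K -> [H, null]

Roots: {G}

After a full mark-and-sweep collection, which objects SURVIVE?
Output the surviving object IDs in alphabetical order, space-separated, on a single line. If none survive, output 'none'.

Answer: A B C D F G H I J K

Derivation:
Roots: G
Mark G: refs=B null, marked=G
Mark B: refs=J A, marked=B G
Mark J: refs=D G, marked=B G J
Mark A: refs=K, marked=A B G J
Mark D: refs=I C, marked=A B D G J
Mark K: refs=H null, marked=A B D G J K
Mark I: refs=G, marked=A B D G I J K
Mark C: refs=H B F, marked=A B C D G I J K
Mark H: refs=B I F, marked=A B C D G H I J K
Mark F: refs=K, marked=A B C D F G H I J K
Unmarked (collected): E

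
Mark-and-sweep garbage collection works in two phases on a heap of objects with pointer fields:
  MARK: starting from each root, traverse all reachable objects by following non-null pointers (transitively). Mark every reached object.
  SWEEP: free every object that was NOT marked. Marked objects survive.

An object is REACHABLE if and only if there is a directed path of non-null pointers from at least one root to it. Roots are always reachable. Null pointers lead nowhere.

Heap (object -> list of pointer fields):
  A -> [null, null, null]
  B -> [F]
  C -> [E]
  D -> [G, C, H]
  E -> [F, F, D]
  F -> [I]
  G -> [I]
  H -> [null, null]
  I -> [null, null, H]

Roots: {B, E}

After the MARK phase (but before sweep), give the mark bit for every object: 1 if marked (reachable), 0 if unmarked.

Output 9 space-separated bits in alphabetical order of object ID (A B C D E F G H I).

Roots: B E
Mark B: refs=F, marked=B
Mark E: refs=F F D, marked=B E
Mark F: refs=I, marked=B E F
Mark D: refs=G C H, marked=B D E F
Mark I: refs=null null H, marked=B D E F I
Mark G: refs=I, marked=B D E F G I
Mark C: refs=E, marked=B C D E F G I
Mark H: refs=null null, marked=B C D E F G H I
Unmarked (collected): A

Answer: 0 1 1 1 1 1 1 1 1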